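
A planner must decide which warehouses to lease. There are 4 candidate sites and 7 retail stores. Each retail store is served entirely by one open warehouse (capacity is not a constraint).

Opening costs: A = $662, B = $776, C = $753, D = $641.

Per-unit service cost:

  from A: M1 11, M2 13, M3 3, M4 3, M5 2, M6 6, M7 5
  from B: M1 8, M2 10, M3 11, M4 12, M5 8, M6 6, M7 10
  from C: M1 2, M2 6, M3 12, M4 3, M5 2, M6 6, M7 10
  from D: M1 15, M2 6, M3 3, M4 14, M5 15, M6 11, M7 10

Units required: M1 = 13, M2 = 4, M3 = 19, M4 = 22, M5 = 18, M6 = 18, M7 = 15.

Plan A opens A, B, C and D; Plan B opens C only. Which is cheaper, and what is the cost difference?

Plan A: {A, B, C, D}: M1→C 2·13=26, M2→C 6·4=24, M3→A 3·19=57, M4→A 3·22=66, M5→A 2·18=36, M6→A 6·18=108, M7→A 5·15=75. Service 392; fixed 2832; total 3224.
Plan B: {C}: M1→C 2·13=26, M2→C 6·4=24, M3→C 12·19=228, M4→C 3·22=66, M5→C 2·18=36, M6→C 6·18=108, M7→C 10·15=150. Service 638; fixed 753; total 1391.
Difference: |3224 − 1391| = 1833.

Plan B is cheaper by 1833.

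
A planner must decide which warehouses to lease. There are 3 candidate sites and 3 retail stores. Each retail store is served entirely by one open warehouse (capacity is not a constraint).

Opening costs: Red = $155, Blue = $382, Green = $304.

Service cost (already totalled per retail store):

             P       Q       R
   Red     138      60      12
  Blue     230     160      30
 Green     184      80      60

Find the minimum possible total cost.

Minimum total cost: 365

For any fixed open set, each retail store goes to its cheapest open site; total = fixed + service.
{Red}: P→Red 138, Q→Red 60, R→Red 12. Service 210; fixed 155; total 365.
{Green}: P→Green 184, Q→Green 80, R→Green 60. Service 324; fixed 304; total 628.
{Red, Green}: service 210 + fixed 459 = 669
{Red, Blue, Green}: P→Red 138, Q→Red 60, R→Red 12. Service 210; fixed 841; total 1051.
No other subset beats 365.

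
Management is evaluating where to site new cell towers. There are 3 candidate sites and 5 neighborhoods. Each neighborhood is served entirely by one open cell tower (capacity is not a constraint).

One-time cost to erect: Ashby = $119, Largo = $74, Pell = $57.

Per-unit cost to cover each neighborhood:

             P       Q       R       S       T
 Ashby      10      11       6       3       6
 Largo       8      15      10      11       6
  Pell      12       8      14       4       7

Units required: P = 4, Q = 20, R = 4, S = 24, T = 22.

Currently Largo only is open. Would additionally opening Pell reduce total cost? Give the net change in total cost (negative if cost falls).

Yes — net change −251 (cost falls by 251).

Current service cost with {Largo}: 768.
Adding Pell: each neighborhood re-picks its cheapest; new service cost 460, saving 308.
Extra fixed cost: 57. Net change = 57 − 308 = -251.
(Totals: 842 → 591.)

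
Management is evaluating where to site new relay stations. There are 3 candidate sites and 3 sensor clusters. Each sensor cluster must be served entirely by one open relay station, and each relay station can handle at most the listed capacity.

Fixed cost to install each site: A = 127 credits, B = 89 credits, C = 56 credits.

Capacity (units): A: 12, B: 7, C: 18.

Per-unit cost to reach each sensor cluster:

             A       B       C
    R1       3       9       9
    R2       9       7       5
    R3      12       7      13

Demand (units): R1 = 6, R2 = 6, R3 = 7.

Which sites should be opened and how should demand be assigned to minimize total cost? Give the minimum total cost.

Minimum total cost: 278

Open {B, C}: R1→C 9·6=54, R2→C 5·6=30, R3→B 7·7=49.
Loads: B carries 7/7, C carries 12/18. Service 133; fixed 145; total 278.
Next best feasible plan costs 320.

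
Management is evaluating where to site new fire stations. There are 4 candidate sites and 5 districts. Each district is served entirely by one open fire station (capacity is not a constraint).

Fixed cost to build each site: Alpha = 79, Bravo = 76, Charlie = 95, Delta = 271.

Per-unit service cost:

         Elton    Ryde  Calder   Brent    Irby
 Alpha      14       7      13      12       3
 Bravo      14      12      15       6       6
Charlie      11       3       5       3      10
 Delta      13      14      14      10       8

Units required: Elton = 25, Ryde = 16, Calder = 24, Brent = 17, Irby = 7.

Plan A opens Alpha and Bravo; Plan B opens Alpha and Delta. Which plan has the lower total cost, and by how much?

Plan A is cheaper by 238.

Plan A: {Alpha, Bravo}: Elton→Alpha 14·25=350, Ryde→Alpha 7·16=112, Calder→Alpha 13·24=312, Brent→Bravo 6·17=102, Irby→Alpha 3·7=21. Service 897; fixed 155; total 1052.
Plan B: {Alpha, Delta}: Elton→Delta 13·25=325, Ryde→Alpha 7·16=112, Calder→Alpha 13·24=312, Brent→Delta 10·17=170, Irby→Alpha 3·7=21. Service 940; fixed 350; total 1290.
Difference: |1052 − 1290| = 238.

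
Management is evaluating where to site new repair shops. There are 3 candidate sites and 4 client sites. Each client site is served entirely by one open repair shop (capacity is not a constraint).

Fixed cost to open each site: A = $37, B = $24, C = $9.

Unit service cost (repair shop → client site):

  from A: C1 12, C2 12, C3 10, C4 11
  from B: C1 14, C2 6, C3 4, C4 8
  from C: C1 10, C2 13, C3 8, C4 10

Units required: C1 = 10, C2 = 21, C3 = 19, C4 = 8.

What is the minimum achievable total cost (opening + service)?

For any fixed open set, each client site goes to its cheapest open site; total = fixed + service.
{B, C}: C1→C 10·10=100, C2→B 6·21=126, C3→B 4·19=76, C4→B 8·8=64. Service 366; fixed 33; total 399.
{B}: C1→B 14·10=140, C2→B 6·21=126, C3→B 4·19=76, C4→B 8·8=64. Service 406; fixed 24; total 430.
{A, B, C}: service 366 + fixed 70 = 436
{C}: service 605 + fixed 9 = 614
No other subset beats 399.

Minimum total cost: 399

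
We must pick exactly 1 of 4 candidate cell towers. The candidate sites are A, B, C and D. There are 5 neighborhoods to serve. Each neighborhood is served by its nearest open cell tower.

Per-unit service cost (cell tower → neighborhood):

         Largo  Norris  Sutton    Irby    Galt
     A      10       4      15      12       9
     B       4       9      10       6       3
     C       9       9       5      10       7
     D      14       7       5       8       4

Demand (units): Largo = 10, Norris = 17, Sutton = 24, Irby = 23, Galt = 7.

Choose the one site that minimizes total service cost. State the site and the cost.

Choose D only; total service cost 591.

With exactly 1 open, each neighborhood uses its cheapest among the chosen.
{D}: Largo→D 14·10=140, Norris→D 7·17=119, Sutton→D 5·24=120, Irby→D 8·23=184, Galt→D 4·7=28. Service cost 591.
{B}: service cost 592
{C}: service cost 642
Among all 4 size-1 choices, {D} is lowest.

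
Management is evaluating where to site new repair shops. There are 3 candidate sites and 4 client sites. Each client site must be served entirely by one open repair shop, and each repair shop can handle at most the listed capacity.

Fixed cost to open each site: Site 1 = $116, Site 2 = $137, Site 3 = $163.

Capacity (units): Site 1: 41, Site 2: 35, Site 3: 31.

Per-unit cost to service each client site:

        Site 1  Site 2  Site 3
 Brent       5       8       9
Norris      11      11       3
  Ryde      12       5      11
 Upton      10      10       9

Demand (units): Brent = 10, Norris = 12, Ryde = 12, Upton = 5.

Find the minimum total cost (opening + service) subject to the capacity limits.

Minimum total cost: 492

Open {Site 1}: Brent→Site 1 5·10=50, Norris→Site 1 11·12=132, Ryde→Site 1 12·12=144, Upton→Site 1 10·5=50.
Loads: Site 1 carries 39/41. Service 376; fixed 116; total 492.
Next best feasible plan costs 521.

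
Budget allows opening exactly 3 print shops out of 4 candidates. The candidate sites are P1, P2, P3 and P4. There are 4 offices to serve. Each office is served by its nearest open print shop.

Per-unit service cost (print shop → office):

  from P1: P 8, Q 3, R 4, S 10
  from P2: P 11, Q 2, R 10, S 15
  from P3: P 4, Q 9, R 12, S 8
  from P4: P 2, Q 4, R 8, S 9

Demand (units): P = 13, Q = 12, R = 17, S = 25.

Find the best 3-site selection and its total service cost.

With exactly 3 open, each office uses its cheapest among the chosen.
{P1, P3, P4}: P→P4 2·13=26, Q→P1 3·12=36, R→P1 4·17=68, S→P3 8·25=200. Service cost 330.
{P1, P2, P4}: service cost 343
{P1, P2, P3}: service cost 344
Among all 4 size-3 choices, {P1, P3, P4} is lowest.

Choose P1, P3 and P4; total service cost 330.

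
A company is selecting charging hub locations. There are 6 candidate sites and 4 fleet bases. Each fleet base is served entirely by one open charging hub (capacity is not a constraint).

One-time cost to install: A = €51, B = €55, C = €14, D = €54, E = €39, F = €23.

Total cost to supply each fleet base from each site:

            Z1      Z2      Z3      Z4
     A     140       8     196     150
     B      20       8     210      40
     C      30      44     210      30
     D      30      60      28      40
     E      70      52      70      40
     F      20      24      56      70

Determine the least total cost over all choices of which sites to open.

For any fixed open set, each fleet base goes to its cheapest open site; total = fixed + service.
{C, F}: Z1→F 20, Z2→F 24, Z3→F 56, Z4→C 30. Service 130; fixed 37; total 167.
{D, F}: Z1→F 20, Z2→F 24, Z3→D 28, Z4→D 40. Service 112; fixed 77; total 189.
{C, D, F}: service 102 + fixed 91 = 193
{A, B, C, D, E, F}: service 86 + fixed 236 = 322
No other subset beats 167.

Minimum total cost: 167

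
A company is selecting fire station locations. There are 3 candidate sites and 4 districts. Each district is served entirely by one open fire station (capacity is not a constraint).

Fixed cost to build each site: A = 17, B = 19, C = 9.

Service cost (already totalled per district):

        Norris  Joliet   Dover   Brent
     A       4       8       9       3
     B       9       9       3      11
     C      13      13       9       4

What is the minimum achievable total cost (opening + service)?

Minimum total cost: 41

For any fixed open set, each district goes to its cheapest open site; total = fixed + service.
{A}: Norris→A 4, Joliet→A 8, Dover→A 9, Brent→A 3. Service 24; fixed 17; total 41.
{C}: service 39 + fixed 9 = 48
{A, C}: service 24 + fixed 26 = 50
{A, B, C}: service 18 + fixed 45 = 63
No other subset beats 41.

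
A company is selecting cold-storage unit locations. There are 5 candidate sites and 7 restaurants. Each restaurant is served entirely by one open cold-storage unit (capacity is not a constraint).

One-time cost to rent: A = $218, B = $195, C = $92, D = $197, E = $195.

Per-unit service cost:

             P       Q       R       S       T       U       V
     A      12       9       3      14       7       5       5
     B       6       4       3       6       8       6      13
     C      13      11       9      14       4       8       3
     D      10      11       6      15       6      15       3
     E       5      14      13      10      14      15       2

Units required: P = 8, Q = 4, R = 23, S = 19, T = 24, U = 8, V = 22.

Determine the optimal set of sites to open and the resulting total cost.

Open B and C; minimum total cost 744.

For any fixed open set, each restaurant goes to its cheapest open site; total = fixed + service.
{B, C}: P→B 6·8=48, Q→B 4·4=16, R→B 3·23=69, S→B 6·19=114, T→C 4·24=96, U→B 6·8=48, V→C 3·22=66. Service 457; fixed 287; total 744.
{B, D}: P→B 6·8=48, Q→B 4·4=16, R→B 3·23=69, S→B 6·19=114, T→D 6·24=144, U→B 6·8=48, V→D 3·22=66. Service 505; fixed 392; total 897.
{B, C, E}: P→E 5·8=40, Q→B 4·4=16, R→B 3·23=69, S→B 6·19=114, T→C 4·24=96, U→B 6·8=48, V→E 2·22=44. Service 427; fixed 482; total 909.
{A, B, C, D, E}: service 419 + fixed 897 = 1316
No other subset beats 744.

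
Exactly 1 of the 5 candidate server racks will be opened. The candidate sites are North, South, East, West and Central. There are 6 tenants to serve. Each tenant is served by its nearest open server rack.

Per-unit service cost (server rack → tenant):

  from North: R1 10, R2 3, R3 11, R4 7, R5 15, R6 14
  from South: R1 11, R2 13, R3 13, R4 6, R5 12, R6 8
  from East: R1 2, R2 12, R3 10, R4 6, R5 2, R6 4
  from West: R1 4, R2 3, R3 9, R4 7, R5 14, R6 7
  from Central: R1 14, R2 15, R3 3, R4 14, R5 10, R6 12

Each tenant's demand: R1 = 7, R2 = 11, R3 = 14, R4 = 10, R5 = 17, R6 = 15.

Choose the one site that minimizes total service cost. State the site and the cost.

Choose East only; total service cost 440.

With exactly 1 open, each tenant uses its cheapest among the chosen.
{East}: R1→East 2·7=14, R2→East 12·11=132, R3→East 10·14=140, R4→East 6·10=60, R5→East 2·17=34, R6→East 4·15=60. Service cost 440.
{West}: service cost 600
{South}: service cost 786
Among all 5 size-1 choices, {East} is lowest.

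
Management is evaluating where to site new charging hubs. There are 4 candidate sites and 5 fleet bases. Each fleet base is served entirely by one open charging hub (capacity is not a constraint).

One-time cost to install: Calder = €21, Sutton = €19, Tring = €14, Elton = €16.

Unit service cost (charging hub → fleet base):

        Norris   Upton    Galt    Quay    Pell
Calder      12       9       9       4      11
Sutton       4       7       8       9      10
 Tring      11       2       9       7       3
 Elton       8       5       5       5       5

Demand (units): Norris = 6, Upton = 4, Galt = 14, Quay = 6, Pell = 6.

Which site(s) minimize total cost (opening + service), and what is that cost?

For any fixed open set, each fleet base goes to its cheapest open site; total = fixed + service.
{Sutton, Tring, Elton}: Norris→Sutton 4·6=24, Upton→Tring 2·4=8, Galt→Elton 5·14=70, Quay→Elton 5·6=30, Pell→Tring 3·6=18. Service 150; fixed 49; total 199.
{Tring, Elton}: service 174 + fixed 30 = 204
{Sutton, Elton}: Norris→Sutton 4·6=24, Upton→Elton 5·4=20, Galt→Elton 5·14=70, Quay→Elton 5·6=30, Pell→Elton 5·6=30. Service 174; fixed 35; total 209.
{Calder, Sutton, Tring, Elton}: Norris→Sutton 4·6=24, Upton→Tring 2·4=8, Galt→Elton 5·14=70, Quay→Calder 4·6=24, Pell→Tring 3·6=18. Service 144; fixed 70; total 214.
No other subset beats 199.

Open Sutton, Tring and Elton; minimum total cost 199.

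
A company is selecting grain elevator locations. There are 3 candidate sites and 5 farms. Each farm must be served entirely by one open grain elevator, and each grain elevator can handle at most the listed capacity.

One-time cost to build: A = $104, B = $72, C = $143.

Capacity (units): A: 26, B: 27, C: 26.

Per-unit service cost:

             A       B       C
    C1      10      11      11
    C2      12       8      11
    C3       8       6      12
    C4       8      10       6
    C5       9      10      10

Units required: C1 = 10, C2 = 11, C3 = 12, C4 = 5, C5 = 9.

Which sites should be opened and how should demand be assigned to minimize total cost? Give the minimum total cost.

Minimum total cost: 557

Open {A, B}: C1→A 10·10=100, C2→B 8·11=88, C3→B 6·12=72, C4→A 8·5=40, C5→A 9·9=81.
Loads: A carries 24/26, B carries 23/27. Service 381; fixed 176; total 557.
Next best feasible plan costs 591.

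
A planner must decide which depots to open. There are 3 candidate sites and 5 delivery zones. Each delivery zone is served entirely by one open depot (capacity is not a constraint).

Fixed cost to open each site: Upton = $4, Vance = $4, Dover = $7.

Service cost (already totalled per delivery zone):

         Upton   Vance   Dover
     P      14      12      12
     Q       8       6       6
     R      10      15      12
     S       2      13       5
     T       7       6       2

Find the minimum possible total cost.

For any fixed open set, each delivery zone goes to its cheapest open site; total = fixed + service.
{Upton, Dover}: P→Dover 12, Q→Dover 6, R→Upton 10, S→Upton 2, T→Dover 2. Service 32; fixed 11; total 43.
{Upton, Vance}: service 36 + fixed 8 = 44
{Dover}: P→Dover 12, Q→Dover 6, R→Dover 12, S→Dover 5, T→Dover 2. Service 37; fixed 7; total 44.
{Upton, Vance, Dover}: P→Vance 12, Q→Vance 6, R→Upton 10, S→Upton 2, T→Dover 2. Service 32; fixed 15; total 47.
No other subset beats 43.

Minimum total cost: 43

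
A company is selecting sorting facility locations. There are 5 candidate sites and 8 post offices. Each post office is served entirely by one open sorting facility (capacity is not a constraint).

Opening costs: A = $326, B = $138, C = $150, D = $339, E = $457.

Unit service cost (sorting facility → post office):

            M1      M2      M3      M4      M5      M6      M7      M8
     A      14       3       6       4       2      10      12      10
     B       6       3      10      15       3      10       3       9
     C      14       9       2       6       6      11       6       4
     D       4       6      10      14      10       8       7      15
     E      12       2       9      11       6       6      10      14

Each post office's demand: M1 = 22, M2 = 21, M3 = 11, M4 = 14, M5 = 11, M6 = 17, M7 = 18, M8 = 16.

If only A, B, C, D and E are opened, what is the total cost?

Total cost: 1860

Each post office is assigned to its cheapest site among the open ones.
{A, B, C, D, E}: M1→D 4·22=88, M2→E 2·21=42, M3→C 2·11=22, M4→A 4·14=56, M5→A 2·11=22, M6→E 6·17=102, M7→B 3·18=54, M8→C 4·16=64. Service 450; fixed 1410; total 1860.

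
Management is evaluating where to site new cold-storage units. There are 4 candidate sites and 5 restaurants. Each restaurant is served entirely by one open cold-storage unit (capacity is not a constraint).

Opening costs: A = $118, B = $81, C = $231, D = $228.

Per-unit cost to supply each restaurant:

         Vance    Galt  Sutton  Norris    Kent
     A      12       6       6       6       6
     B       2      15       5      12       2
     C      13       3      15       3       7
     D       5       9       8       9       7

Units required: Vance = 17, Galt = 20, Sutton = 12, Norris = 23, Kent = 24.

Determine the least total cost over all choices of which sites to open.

Minimum total cost: 583

For any fixed open set, each restaurant goes to its cheapest open site; total = fixed + service.
{B, C}: Vance→B 2·17=34, Galt→C 3·20=60, Sutton→B 5·12=60, Norris→C 3·23=69, Kent→B 2·24=48. Service 271; fixed 312; total 583.
{A, B}: Vance→B 2·17=34, Galt→A 6·20=120, Sutton→B 5·12=60, Norris→A 6·23=138, Kent→B 2·24=48. Service 400; fixed 199; total 599.
{A, B, C}: service 271 + fixed 430 = 701
{A, B, C, D}: service 271 + fixed 658 = 929
No other subset beats 583.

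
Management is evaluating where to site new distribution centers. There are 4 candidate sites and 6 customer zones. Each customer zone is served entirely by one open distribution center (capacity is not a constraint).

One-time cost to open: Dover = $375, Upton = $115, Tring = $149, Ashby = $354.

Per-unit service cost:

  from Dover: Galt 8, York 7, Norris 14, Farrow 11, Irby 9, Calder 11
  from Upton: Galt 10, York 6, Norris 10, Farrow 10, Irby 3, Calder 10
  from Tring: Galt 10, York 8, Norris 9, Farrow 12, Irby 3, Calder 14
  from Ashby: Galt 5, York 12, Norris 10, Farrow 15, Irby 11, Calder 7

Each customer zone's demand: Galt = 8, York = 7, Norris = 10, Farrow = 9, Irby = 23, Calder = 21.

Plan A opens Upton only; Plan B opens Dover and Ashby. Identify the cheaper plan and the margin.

Plan A: {Upton}: Galt→Upton 10·8=80, York→Upton 6·7=42, Norris→Upton 10·10=100, Farrow→Upton 10·9=90, Irby→Upton 3·23=69, Calder→Upton 10·21=210. Service 591; fixed 115; total 706.
Plan B: {Dover, Ashby}: Galt→Ashby 5·8=40, York→Dover 7·7=49, Norris→Ashby 10·10=100, Farrow→Dover 11·9=99, Irby→Dover 9·23=207, Calder→Ashby 7·21=147. Service 642; fixed 729; total 1371.
Difference: |706 − 1371| = 665.

Plan A is cheaper by 665.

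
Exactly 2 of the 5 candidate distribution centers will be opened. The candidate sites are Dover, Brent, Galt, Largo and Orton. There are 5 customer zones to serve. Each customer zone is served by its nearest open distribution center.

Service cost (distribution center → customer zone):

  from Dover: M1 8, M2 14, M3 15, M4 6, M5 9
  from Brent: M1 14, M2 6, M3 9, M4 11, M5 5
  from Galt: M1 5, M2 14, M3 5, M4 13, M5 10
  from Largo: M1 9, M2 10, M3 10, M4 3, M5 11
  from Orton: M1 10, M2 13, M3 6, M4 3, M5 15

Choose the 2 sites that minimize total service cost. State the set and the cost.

Choose Brent and Orton; total service cost 30.

With exactly 2 open, each customer zone uses its cheapest among the chosen.
{Brent, Orton}: M1→Orton 10, M2→Brent 6, M3→Orton 6, M4→Orton 3, M5→Brent 5. Service cost 30.
{Brent, Galt}: service cost 32
{Brent, Largo}: service cost 32
Among all 10 size-2 choices, {Brent, Orton} is lowest.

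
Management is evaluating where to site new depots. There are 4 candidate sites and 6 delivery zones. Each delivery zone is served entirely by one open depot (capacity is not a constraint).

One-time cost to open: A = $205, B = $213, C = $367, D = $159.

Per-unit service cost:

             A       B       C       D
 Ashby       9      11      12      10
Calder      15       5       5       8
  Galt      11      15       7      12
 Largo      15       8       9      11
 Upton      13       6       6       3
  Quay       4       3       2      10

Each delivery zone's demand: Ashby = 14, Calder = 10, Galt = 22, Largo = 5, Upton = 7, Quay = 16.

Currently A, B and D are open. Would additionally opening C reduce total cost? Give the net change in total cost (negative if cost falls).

Current service cost with {A, B, D}: 527.
Adding C: each delivery zone re-picks its cheapest; new service cost 423, saving 104.
Extra fixed cost: 367. Net change = 367 − 104 = 263.
(Totals: 1104 → 1367.)

No — net change +263 (cost rises by 263).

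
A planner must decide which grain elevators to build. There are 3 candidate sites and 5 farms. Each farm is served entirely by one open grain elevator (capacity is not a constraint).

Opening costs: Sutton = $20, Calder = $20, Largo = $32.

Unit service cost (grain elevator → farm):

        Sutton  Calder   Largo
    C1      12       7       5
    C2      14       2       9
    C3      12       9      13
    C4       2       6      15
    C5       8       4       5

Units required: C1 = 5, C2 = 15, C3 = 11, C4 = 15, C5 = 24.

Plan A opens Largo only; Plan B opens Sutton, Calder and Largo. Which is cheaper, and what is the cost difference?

Plan B is cheaper by 328.

Plan A: {Largo}: C1→Largo 5·5=25, C2→Largo 9·15=135, C3→Largo 13·11=143, C4→Largo 15·15=225, C5→Largo 5·24=120. Service 648; fixed 32; total 680.
Plan B: {Sutton, Calder, Largo}: C1→Largo 5·5=25, C2→Calder 2·15=30, C3→Calder 9·11=99, C4→Sutton 2·15=30, C5→Calder 4·24=96. Service 280; fixed 72; total 352.
Difference: |680 − 352| = 328.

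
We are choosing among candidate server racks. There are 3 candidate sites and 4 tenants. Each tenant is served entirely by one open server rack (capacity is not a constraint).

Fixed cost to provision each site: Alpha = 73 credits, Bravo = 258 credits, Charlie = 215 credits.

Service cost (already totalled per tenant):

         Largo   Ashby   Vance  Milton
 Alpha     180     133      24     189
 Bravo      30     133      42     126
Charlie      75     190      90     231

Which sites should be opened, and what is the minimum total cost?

For any fixed open set, each tenant goes to its cheapest open site; total = fixed + service.
{Bravo}: Largo→Bravo 30, Ashby→Bravo 133, Vance→Bravo 42, Milton→Bravo 126. Service 331; fixed 258; total 589.
{Alpha}: service 526 + fixed 73 = 599
{Alpha, Bravo}: service 313 + fixed 331 = 644
{Alpha, Bravo, Charlie}: Largo→Bravo 30, Ashby→Alpha 133, Vance→Alpha 24, Milton→Bravo 126. Service 313; fixed 546; total 859.
No other subset beats 589.

Open Bravo only; minimum total cost 589.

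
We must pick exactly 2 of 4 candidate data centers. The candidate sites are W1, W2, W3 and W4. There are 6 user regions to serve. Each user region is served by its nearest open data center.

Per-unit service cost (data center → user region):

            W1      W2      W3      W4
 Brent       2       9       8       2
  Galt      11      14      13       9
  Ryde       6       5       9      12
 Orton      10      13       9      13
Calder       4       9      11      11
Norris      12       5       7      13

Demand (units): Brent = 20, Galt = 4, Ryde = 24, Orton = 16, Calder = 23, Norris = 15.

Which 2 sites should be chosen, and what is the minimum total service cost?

With exactly 2 open, each user region uses its cheapest among the chosen.
{W1, W2}: Brent→W1 2·20=40, Galt→W1 11·4=44, Ryde→W2 5·24=120, Orton→W1 10·16=160, Calder→W1 4·23=92, Norris→W2 5·15=75. Service cost 531.
{W1, W3}: service cost 569
{W1, W4}: service cost 652
Among all 6 size-2 choices, {W1, W2} is lowest.

Choose W1 and W2; total service cost 531.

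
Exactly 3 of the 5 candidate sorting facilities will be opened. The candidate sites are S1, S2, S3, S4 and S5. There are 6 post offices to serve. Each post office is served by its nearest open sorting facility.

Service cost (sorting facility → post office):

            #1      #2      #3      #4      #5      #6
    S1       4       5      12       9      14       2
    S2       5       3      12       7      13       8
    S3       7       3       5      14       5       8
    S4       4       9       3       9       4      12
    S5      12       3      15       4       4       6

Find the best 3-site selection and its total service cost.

Choose S1, S4 and S5; total service cost 20.

With exactly 3 open, each post office uses its cheapest among the chosen.
{S1, S4, S5}: #1→S1 4, #2→S5 3, #3→S4 3, #4→S5 4, #5→S4 4, #6→S1 2. Service cost 20.
{S1, S3, S5}: service cost 22
{S1, S2, S4}: service cost 23
Among all 10 size-3 choices, {S1, S4, S5} is lowest.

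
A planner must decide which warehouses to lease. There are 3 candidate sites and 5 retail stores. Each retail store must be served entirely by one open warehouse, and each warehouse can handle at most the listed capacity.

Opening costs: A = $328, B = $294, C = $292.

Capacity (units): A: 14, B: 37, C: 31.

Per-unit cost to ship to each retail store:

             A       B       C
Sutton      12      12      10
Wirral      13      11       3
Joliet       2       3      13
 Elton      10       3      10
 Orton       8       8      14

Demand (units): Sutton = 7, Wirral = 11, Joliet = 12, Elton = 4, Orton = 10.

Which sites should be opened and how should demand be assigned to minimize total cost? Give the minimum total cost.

Open {B, C}: Sutton→C 10·7=70, Wirral→C 3·11=33, Joliet→B 3·12=36, Elton→B 3·4=12, Orton→B 8·10=80.
Loads: B carries 26/37, C carries 18/31. Service 231; fixed 586; total 817.
Next best feasible plan costs 831.

Minimum total cost: 817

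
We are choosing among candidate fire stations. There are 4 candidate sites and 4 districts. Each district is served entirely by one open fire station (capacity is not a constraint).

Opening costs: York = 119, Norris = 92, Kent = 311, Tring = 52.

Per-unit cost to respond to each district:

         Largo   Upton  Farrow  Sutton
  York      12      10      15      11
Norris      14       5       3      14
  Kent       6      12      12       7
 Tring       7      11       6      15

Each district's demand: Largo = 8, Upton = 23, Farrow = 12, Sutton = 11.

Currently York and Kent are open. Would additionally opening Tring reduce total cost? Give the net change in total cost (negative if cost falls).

Yes — net change −20 (cost falls by 20).

Current service cost with {York, Kent}: 499.
Adding Tring: each district re-picks its cheapest; new service cost 427, saving 72.
Extra fixed cost: 52. Net change = 52 − 72 = -20.
(Totals: 929 → 909.)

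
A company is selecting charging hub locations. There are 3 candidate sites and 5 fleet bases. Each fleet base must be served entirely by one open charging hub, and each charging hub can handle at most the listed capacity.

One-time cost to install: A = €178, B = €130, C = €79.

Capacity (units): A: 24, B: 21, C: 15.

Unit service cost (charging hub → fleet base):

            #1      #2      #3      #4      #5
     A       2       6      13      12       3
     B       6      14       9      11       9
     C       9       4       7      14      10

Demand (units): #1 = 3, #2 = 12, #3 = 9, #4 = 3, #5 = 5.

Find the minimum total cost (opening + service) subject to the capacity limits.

Open {B, C}: #1→B 6·3=18, #2→C 4·12=48, #3→B 9·9=81, #4→B 11·3=33, #5→B 9·5=45.
Loads: B carries 20/21, C carries 12/15. Service 225; fixed 209; total 434.
Next best feasible plan costs 443.

Minimum total cost: 434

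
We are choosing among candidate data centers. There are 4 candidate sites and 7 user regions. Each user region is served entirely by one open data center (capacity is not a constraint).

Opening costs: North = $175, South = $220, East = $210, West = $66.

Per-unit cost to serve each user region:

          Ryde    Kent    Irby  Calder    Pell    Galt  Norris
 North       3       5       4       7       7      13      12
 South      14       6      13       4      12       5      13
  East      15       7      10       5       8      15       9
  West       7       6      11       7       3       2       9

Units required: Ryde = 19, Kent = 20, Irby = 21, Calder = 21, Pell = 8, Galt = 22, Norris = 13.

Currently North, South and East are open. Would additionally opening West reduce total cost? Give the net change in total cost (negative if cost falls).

Current service cost with {North, South, East}: 608.
Adding West: each user region re-picks its cheapest; new service cost 510, saving 98.
Extra fixed cost: 66. Net change = 66 − 98 = -32.
(Totals: 1213 → 1181.)

Yes — net change −32 (cost falls by 32).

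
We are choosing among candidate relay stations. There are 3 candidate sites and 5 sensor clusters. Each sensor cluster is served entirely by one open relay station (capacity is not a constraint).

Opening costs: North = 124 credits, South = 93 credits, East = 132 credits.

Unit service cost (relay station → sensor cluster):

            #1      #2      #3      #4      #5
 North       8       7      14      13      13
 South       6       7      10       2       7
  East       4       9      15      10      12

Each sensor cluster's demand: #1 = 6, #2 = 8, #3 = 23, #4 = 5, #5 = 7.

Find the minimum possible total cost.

For any fixed open set, each sensor cluster goes to its cheapest open site; total = fixed + service.
{South}: #1→South 6·6=36, #2→South 7·8=56, #3→South 10·23=230, #4→South 2·5=10, #5→South 7·7=49. Service 381; fixed 93; total 474.
{South, East}: #1→East 4·6=24, #2→South 7·8=56, #3→South 10·23=230, #4→South 2·5=10, #5→South 7·7=49. Service 369; fixed 225; total 594.
{North, South}: #1→South 6·6=36, #2→North 7·8=56, #3→South 10·23=230, #4→South 2·5=10, #5→South 7·7=49. Service 381; fixed 217; total 598.
{North, South, East}: service 369 + fixed 349 = 718
No other subset beats 474.

Minimum total cost: 474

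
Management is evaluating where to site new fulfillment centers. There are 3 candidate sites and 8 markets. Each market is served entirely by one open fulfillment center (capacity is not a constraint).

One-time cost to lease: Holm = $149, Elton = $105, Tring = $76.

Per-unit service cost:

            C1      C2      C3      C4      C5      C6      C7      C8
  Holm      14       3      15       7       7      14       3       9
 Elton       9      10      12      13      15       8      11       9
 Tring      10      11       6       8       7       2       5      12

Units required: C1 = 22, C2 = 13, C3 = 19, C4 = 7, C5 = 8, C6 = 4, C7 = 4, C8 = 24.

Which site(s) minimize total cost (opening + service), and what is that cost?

For any fixed open set, each market goes to its cheapest open site; total = fixed + service.
{Holm, Tring}: C1→Tring 10·22=220, C2→Holm 3·13=39, C3→Tring 6·19=114, C4→Holm 7·7=49, C5→Holm 7·8=56, C6→Tring 2·4=8, C7→Holm 3·4=12, C8→Holm 9·24=216. Service 714; fixed 225; total 939.
{Elton, Tring}: C1→Elton 9·22=198, C2→Elton 10·13=130, C3→Tring 6·19=114, C4→Tring 8·7=56, C5→Tring 7·8=56, C6→Tring 2·4=8, C7→Tring 5·4=20, C8→Elton 9·24=216. Service 798; fixed 181; total 979.
{Tring}: C1→Tring 10·22=220, C2→Tring 11·13=143, C3→Tring 6·19=114, C4→Tring 8·7=56, C5→Tring 7·8=56, C6→Tring 2·4=8, C7→Tring 5·4=20, C8→Tring 12·24=288. Service 905; fixed 76; total 981.
{Holm, Elton, Tring}: C1→Elton 9·22=198, C2→Holm 3·13=39, C3→Tring 6·19=114, C4→Holm 7·7=49, C5→Holm 7·8=56, C6→Tring 2·4=8, C7→Holm 3·4=12, C8→Holm 9·24=216. Service 692; fixed 330; total 1022.
No other subset beats 939.

Open Holm and Tring; minimum total cost 939.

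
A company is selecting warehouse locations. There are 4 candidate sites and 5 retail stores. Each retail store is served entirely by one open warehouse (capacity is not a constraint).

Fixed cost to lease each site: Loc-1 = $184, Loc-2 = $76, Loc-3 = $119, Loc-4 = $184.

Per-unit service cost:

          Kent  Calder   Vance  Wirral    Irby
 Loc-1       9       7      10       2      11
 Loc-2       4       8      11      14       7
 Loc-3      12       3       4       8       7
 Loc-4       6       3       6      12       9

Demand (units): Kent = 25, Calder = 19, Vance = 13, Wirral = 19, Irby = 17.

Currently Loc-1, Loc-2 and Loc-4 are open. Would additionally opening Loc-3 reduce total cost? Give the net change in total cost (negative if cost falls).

Current service cost with {Loc-1, Loc-2, Loc-4}: 392.
Adding Loc-3: each retail store re-picks its cheapest; new service cost 366, saving 26.
Extra fixed cost: 119. Net change = 119 − 26 = 93.
(Totals: 836 → 929.)

No — net change +93 (cost rises by 93).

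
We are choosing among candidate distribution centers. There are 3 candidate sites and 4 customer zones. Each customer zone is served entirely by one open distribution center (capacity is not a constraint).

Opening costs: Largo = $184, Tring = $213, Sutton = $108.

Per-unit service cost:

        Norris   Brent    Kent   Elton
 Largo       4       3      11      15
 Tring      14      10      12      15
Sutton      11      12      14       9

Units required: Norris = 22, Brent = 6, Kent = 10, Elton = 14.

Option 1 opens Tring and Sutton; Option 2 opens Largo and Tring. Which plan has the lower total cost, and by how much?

Option 2 is cheaper by 46.

Option 1: {Tring, Sutton}: Norris→Sutton 11·22=242, Brent→Tring 10·6=60, Kent→Tring 12·10=120, Elton→Sutton 9·14=126. Service 548; fixed 321; total 869.
Option 2: {Largo, Tring}: Norris→Largo 4·22=88, Brent→Largo 3·6=18, Kent→Largo 11·10=110, Elton→Largo 15·14=210. Service 426; fixed 397; total 823.
Difference: |869 − 823| = 46.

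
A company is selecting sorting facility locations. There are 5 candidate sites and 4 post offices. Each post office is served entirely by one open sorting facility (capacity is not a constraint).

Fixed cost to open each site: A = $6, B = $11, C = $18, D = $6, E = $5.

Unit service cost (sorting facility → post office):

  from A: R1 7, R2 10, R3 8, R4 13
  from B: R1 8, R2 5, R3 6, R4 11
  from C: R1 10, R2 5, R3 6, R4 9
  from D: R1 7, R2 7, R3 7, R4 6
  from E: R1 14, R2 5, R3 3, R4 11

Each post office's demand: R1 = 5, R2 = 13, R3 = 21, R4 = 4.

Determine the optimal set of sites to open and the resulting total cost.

Open D and E; minimum total cost 198.

For any fixed open set, each post office goes to its cheapest open site; total = fixed + service.
{D, E}: R1→D 7·5=35, R2→E 5·13=65, R3→E 3·21=63, R4→D 6·4=24. Service 187; fixed 11; total 198.
{A, D, E}: R1→A 7·5=35, R2→E 5·13=65, R3→E 3·21=63, R4→D 6·4=24. Service 187; fixed 17; total 204.
{B, D, E}: R1→D 7·5=35, R2→B 5·13=65, R3→E 3·21=63, R4→D 6·4=24. Service 187; fixed 22; total 209.
{A, B, C, D, E}: service 187 + fixed 46 = 233
No other subset beats 198.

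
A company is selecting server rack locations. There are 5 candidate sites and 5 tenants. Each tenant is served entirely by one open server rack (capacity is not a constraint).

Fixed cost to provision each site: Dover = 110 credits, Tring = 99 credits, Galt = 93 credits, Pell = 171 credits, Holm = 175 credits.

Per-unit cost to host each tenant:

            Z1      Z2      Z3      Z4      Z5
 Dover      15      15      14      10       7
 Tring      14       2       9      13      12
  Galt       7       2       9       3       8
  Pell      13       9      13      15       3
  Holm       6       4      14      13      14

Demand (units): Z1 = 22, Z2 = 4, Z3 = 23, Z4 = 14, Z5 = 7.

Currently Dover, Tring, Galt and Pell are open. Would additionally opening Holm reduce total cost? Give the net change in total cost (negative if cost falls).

No — net change +153 (cost rises by 153).

Current service cost with {Dover, Tring, Galt, Pell}: 432.
Adding Holm: each tenant re-picks its cheapest; new service cost 410, saving 22.
Extra fixed cost: 175. Net change = 175 − 22 = 153.
(Totals: 905 → 1058.)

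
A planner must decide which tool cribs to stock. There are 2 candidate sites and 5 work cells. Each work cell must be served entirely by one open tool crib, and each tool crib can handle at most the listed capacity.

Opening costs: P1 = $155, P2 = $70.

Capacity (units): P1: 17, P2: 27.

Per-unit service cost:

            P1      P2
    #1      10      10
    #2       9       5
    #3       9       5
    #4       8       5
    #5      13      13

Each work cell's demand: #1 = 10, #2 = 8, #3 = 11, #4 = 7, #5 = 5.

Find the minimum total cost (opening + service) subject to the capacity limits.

Open {P1, P2}: #1→P1 10·10=100, #2→P2 5·8=40, #3→P2 5·11=55, #4→P2 5·7=35, #5→P1 13·5=65.
Loads: P1 carries 15/17, P2 carries 26/27. Service 295; fixed 225; total 520.
Next best feasible plan costs 541.

Minimum total cost: 520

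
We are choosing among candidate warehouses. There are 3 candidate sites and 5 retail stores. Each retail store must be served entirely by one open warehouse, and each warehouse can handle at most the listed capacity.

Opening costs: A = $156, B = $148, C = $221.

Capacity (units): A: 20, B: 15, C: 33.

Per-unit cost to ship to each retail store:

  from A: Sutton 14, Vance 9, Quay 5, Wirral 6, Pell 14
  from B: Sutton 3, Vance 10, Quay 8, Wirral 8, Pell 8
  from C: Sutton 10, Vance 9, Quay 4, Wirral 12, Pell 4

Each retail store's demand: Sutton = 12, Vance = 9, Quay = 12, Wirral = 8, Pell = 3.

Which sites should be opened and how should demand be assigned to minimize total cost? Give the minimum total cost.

Minimum total cost: 642

Open {B, C}: Sutton→B 3·12=36, Vance→C 9·9=81, Quay→C 4·12=48, Wirral→C 12·8=96, Pell→C 4·3=12.
Loads: B carries 12/15, C carries 32/33. Service 273; fixed 369; total 642.
Next best feasible plan costs 654.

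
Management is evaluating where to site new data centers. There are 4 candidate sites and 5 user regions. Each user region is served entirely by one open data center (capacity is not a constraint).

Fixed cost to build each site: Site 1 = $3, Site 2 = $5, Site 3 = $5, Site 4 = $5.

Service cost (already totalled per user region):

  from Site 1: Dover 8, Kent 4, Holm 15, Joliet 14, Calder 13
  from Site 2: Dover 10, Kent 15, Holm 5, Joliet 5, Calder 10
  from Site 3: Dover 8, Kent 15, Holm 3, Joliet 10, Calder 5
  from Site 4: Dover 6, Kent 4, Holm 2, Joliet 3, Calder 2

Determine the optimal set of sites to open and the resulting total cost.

For any fixed open set, each user region goes to its cheapest open site; total = fixed + service.
{Site 4}: Dover→Site 4 6, Kent→Site 4 4, Holm→Site 4 2, Joliet→Site 4 3, Calder→Site 4 2. Service 17; fixed 5; total 22.
{Site 1, Site 4}: service 17 + fixed 8 = 25
{Site 2, Site 4}: Dover→Site 4 6, Kent→Site 4 4, Holm→Site 4 2, Joliet→Site 4 3, Calder→Site 4 2. Service 17; fixed 10; total 27.
{Site 1, Site 2, Site 3, Site 4}: service 17 + fixed 18 = 35
No other subset beats 22.

Open Site 4 only; minimum total cost 22.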